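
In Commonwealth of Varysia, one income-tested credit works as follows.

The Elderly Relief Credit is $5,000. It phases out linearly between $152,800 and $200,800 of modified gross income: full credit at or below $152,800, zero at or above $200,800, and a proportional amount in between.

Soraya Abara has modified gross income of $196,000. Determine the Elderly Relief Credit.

Elderly Relief Credit: $196,000 is $43,200 into a $48,000 phase-out range, leaving 4,800/48,000 of the credit: $5,000 × 4,800/48,000 = $500.

$500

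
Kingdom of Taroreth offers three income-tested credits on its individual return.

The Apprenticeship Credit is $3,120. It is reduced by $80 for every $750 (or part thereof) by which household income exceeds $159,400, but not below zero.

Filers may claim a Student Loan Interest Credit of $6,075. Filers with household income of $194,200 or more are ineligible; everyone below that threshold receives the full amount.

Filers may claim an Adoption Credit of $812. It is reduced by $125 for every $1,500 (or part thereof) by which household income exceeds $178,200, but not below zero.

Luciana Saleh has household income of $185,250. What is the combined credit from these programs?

Apprenticeship Credit: income exceeds $159,400 by $25,850, which is 35 full-or-partial $750 increments; reduction = 35 × $80 = $2,800, leaving $320.
Student Loan Interest Credit: $185,250 is below the $194,200 cutoff, so the full $6,075 applies.
Adoption Credit: income exceeds $178,200 by $7,050, which is 5 full-or-partial $1,500 increments; reduction = 5 × $125 = $625, leaving $187.
Total: $320 + $6,075 + $187 = $6,582.

$6,582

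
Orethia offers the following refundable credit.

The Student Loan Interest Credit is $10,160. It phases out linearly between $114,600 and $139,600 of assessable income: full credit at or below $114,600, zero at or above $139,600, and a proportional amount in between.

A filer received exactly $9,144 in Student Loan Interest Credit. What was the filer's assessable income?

$9,144 is 9,144/10,160 of the full $10,160, so 1,016/10,160 of the $25,000 range has been used: income = $114,600 + $25,000 × 1,016/10,160 = $117,100.

$117,100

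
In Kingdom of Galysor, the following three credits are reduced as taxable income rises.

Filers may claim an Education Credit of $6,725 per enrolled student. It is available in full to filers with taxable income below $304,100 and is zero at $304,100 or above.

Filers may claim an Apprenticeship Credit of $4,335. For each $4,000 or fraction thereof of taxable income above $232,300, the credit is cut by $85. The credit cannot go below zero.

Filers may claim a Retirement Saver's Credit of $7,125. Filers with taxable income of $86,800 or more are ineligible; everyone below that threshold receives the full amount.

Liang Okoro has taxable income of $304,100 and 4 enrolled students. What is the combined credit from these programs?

$2,805

Education Credit: base = 4 × $6,725 = $26,900. $304,100 meets or exceeds the $304,100 cutoff, so the credit is $0.
Apprenticeship Credit: income exceeds $232,300 by $71,800, which is 18 full-or-partial $4,000 increments; reduction = 18 × $85 = $1,530, leaving $2,805.
Retirement Saver's Credit: $304,100 meets or exceeds the $86,800 cutoff, so the credit is $0.
Total: $0 + $2,805 + $0 = $2,805.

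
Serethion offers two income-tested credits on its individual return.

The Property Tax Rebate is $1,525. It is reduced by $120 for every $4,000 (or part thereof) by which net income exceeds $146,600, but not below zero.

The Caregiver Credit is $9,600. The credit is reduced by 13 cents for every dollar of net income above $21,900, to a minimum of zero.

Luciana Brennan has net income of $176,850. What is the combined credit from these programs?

$565

Property Tax Rebate: income exceeds $146,600 by $30,250, which is 8 full-or-partial $4,000 increments; reduction = 8 × $120 = $960, leaving $565.
Caregiver Credit: 13% of the $154,950 excess over $21,900 is $20,143.50 ≥ base, so the credit is $0.
Total: $565 + $0 = $565.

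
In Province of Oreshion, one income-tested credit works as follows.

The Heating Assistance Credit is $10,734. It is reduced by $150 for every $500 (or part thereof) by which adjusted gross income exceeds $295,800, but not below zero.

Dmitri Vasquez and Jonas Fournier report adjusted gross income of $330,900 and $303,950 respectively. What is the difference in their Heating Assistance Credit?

$8,100

Dmitri ($330,900): Heating Assistance Credit: income exceeds $295,800 by $35,100, which is 71 full-or-partial $500 increments; reduction = 71 × $150 = $10,650, leaving $84.
Jonas ($303,950): Heating Assistance Credit: income exceeds $295,800 by $8,150, which is 17 full-or-partial $500 increments; reduction = 17 × $150 = $2,550, leaving $8,184.
Difference: |$84 − $8,184| = $8,100.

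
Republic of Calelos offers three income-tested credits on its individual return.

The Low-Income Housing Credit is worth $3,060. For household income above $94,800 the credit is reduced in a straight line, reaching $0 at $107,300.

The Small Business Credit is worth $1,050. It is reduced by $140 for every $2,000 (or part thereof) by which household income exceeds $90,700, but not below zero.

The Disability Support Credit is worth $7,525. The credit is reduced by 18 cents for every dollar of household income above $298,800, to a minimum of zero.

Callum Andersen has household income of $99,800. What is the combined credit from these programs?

Low-Income Housing Credit: $99,800 is $5,000 into a $12,500 phase-out range, leaving 7,500/12,500 of the credit: $3,060 × 7,500/12,500 = $1,836.
Small Business Credit: income exceeds $90,700 by $9,100, which is 5 full-or-partial $2,000 increments; reduction = 5 × $140 = $700, leaving $350.
Disability Support Credit: $99,800 is at or below the $298,800 threshold, so the full $7,525 applies.
Total: $1,836 + $350 + $7,525 = $9,711.

$9,711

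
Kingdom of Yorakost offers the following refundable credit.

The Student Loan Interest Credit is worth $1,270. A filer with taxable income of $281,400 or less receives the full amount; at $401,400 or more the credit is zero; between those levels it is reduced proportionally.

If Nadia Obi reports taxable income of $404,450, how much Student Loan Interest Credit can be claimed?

Student Loan Interest Credit: $404,450 is at or above $401,400, so the credit is $0.

$0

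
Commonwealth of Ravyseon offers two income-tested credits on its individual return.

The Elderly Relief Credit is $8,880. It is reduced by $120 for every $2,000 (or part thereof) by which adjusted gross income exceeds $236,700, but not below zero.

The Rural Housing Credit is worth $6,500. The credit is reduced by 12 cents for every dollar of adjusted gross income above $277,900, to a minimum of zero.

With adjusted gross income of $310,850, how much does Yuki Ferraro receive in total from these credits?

$6,866

Elderly Relief Credit: income exceeds $236,700 by $74,150, which is 38 full-or-partial $2,000 increments; reduction = 38 × $120 = $4,560, leaving $4,320.
Rural Housing Credit: 12% of the $32,950 excess over $277,900 is $3,954; credit = $6,500 − $3,954 = $2,546.
Total: $4,320 + $2,546 = $6,866.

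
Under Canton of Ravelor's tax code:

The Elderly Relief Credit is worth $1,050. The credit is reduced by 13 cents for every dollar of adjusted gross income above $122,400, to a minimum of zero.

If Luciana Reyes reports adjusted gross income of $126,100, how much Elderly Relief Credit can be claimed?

$569

Elderly Relief Credit: 13% of the $3,700 excess over $122,400 is $481; credit = $1,050 − $481 = $569.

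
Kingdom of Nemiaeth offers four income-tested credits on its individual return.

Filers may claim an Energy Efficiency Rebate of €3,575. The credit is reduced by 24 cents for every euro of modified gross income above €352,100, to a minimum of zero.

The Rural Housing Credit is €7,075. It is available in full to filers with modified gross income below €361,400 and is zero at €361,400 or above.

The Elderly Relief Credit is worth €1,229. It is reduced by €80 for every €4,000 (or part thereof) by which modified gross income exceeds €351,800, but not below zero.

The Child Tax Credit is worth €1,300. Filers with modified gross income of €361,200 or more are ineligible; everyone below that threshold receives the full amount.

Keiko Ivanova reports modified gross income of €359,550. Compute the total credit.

Energy Efficiency Rebate: 24% of the €7,450 excess over €352,100 is €1,788; credit = €3,575 − €1,788 = €1,787.
Rural Housing Credit: €359,550 is below the €361,400 cutoff, so the full €7,075 applies.
Elderly Relief Credit: income exceeds €351,800 by €7,750, which is 2 full-or-partial €4,000 increments; reduction = 2 × €80 = €160, leaving €1,069.
Child Tax Credit: €359,550 is below the €361,200 cutoff, so the full €1,300 applies.
Total: €1,787 + €7,075 + €1,069 + €1,300 = €11,231.

€11,231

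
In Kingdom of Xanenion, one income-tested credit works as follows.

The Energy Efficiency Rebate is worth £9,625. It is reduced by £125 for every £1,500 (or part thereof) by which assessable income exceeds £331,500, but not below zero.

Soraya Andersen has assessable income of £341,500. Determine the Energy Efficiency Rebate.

£8,750

Energy Efficiency Rebate: income exceeds £331,500 by £10,000, which is 7 full-or-partial £1,500 increments; reduction = 7 × £125 = £875, leaving £8,750.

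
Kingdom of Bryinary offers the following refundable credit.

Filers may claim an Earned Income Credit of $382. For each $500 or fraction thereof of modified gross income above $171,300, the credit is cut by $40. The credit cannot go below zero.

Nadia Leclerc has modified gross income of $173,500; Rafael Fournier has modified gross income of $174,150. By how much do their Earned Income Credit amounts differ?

$40

Nadia ($173,500): Earned Income Credit: income exceeds $171,300 by $2,200, which is 5 full-or-partial $500 increments; reduction = 5 × $40 = $200, leaving $182.
Rafael ($174,150): Earned Income Credit: income exceeds $171,300 by $2,850, which is 6 full-or-partial $500 increments; reduction = 6 × $40 = $240, leaving $142.
Difference: |$182 − $142| = $40.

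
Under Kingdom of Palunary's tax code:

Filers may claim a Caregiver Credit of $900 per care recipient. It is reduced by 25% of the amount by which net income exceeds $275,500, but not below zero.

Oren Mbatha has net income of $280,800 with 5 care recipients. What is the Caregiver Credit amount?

$3,175

Caregiver Credit: base = 5 × $900 = $4,500. 25% of the $5,300 excess over $275,500 is $1,325; credit = $4,500 − $1,325 = $3,175.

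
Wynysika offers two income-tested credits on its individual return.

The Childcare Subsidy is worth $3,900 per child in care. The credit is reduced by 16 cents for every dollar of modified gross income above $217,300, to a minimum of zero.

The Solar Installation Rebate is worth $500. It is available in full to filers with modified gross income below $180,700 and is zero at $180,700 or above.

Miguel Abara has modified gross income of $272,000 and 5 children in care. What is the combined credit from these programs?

$10,748

Childcare Subsidy: base = 5 × $3,900 = $19,500. 16% of the $54,700 excess over $217,300 is $8,752; credit = $19,500 − $8,752 = $10,748.
Solar Installation Rebate: $272,000 meets or exceeds the $180,700 cutoff, so the credit is $0.
Total: $10,748 + $0 = $10,748.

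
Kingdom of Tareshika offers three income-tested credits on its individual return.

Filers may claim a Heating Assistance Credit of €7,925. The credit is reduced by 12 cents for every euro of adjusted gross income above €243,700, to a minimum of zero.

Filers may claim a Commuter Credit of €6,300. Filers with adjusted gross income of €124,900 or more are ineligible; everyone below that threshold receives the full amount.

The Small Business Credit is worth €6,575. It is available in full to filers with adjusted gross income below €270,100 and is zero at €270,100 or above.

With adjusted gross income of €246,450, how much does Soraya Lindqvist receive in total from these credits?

€14,170

Heating Assistance Credit: 12% of the €2,750 excess over €243,700 is €330; credit = €7,925 − €330 = €7,595.
Commuter Credit: €246,450 meets or exceeds the €124,900 cutoff, so the credit is €0.
Small Business Credit: €246,450 is below the €270,100 cutoff, so the full €6,575 applies.
Total: €7,595 + €0 + €6,575 = €14,170.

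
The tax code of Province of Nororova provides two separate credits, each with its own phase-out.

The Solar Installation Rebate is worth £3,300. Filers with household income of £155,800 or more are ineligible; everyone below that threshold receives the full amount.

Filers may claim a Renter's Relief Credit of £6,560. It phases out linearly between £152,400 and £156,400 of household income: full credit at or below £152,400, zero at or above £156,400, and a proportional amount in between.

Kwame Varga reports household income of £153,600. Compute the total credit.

Solar Installation Rebate: £153,600 is below the £155,800 cutoff, so the full £3,300 applies.
Renter's Relief Credit: £153,600 is £1,200 into a £4,000 phase-out range, leaving 2,800/4,000 of the credit: £6,560 × 2,800/4,000 = £4,592.
Total: £3,300 + £4,592 = £7,892.

£7,892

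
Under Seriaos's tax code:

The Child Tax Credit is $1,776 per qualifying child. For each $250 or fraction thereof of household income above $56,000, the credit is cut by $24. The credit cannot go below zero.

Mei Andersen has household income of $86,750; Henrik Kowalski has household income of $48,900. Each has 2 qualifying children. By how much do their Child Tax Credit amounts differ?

Mei ($86,750): Child Tax Credit: base = 2 × $1,776 = $3,552. income exceeds $56,000 by $30,750, which is 123 full-or-partial $250 increments; reduction = 123 × $24 = $2,952, leaving $600.
Henrik ($48,900): Child Tax Credit: base = 2 × $1,776 = $3,552. $48,900 is at or below the $56,000 threshold, so the full $3,552 applies.
Difference: |$600 − $3,552| = $2,952.

$2,952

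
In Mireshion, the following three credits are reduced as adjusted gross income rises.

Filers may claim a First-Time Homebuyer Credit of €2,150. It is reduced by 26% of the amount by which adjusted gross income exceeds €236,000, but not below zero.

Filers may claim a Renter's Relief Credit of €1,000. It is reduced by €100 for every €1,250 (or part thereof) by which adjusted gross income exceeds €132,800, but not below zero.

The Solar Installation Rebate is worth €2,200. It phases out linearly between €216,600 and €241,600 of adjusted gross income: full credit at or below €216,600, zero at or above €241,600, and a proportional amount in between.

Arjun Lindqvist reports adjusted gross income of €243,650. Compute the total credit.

First-Time Homebuyer Credit: 26% of the €7,650 excess over €236,000 is €1,989; credit = €2,150 − €1,989 = €161.
Renter's Relief Credit: income exceeds €132,800 by €110,850 → 89 increments × €100 = €8,900 ≥ base, so the credit is €0.
Solar Installation Rebate: €243,650 is at or above €241,600, so the credit is €0.
Total: €161 + €0 + €0 = €161.

€161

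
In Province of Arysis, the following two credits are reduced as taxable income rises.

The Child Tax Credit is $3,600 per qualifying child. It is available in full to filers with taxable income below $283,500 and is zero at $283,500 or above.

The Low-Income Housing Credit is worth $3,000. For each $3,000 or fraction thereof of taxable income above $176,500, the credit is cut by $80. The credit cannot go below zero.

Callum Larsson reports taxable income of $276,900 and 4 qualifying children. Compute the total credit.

$14,680

Child Tax Credit: base = 4 × $3,600 = $14,400. $276,900 is below the $283,500 cutoff, so the full $14,400 applies.
Low-Income Housing Credit: income exceeds $176,500 by $100,400, which is 34 full-or-partial $3,000 increments; reduction = 34 × $80 = $2,720, leaving $280.
Total: $14,400 + $280 = $14,680.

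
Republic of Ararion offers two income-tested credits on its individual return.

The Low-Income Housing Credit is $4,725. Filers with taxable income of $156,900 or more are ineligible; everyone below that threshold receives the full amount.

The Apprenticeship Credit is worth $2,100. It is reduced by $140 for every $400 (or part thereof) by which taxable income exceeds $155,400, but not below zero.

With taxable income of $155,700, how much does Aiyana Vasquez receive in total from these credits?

Low-Income Housing Credit: $155,700 is below the $156,900 cutoff, so the full $4,725 applies.
Apprenticeship Credit: income exceeds $155,400 by $300, which is 1 full-or-partial $400 increment; reduction = 1 × $140 = $140, leaving $1,960.
Total: $4,725 + $1,960 = $6,685.

$6,685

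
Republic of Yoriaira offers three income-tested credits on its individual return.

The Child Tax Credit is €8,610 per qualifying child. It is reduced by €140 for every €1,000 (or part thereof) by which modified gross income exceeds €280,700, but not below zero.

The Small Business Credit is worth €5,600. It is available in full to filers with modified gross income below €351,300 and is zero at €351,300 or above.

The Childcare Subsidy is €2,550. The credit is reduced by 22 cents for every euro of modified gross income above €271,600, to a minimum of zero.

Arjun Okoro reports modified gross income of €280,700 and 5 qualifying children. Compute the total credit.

€49,198

Child Tax Credit: base = 5 × €8,610 = €43,050. €280,700 is at or below the €280,700 threshold, so the full €43,050 applies.
Small Business Credit: €280,700 is below the €351,300 cutoff, so the full €5,600 applies.
Childcare Subsidy: 22% of the €9,100 excess over €271,600 is €2,002; credit = €2,550 − €2,002 = €548.
Total: €43,050 + €5,600 + €548 = €49,198.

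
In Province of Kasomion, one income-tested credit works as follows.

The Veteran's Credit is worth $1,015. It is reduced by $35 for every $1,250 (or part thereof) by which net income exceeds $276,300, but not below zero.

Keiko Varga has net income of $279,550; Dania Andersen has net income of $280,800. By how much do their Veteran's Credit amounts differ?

$35

Keiko ($279,550): Veteran's Credit: income exceeds $276,300 by $3,250, which is 3 full-or-partial $1,250 increments; reduction = 3 × $35 = $105, leaving $910.
Dania ($280,800): Veteran's Credit: income exceeds $276,300 by $4,500, which is 4 full-or-partial $1,250 increments; reduction = 4 × $35 = $140, leaving $875.
Difference: |$910 − $875| = $35.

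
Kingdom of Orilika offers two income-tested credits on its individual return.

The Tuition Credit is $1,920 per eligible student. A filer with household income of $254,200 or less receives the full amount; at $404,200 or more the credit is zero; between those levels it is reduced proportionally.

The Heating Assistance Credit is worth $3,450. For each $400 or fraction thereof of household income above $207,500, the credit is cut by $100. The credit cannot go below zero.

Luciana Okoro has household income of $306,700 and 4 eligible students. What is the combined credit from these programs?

$4,992

Tuition Credit: base = 4 × $1,920 = $7,680. $306,700 is $52,500 into a $150,000 phase-out range, leaving 97,500/150,000 of the credit: $7,680 × 97,500/150,000 = $4,992.
Heating Assistance Credit: income exceeds $207,500 by $99,200 → 248 increments × $100 = $24,800 ≥ base, so the credit is $0.
Total: $4,992 + $0 = $4,992.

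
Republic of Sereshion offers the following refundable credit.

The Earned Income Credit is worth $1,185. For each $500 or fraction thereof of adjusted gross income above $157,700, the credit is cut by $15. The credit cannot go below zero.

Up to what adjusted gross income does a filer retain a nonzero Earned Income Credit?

After 78 increments the reduction is 78 × $15 = $1,170, leaving $15; one more increment wipes it out. Increment 78 ends at excess 78 × $500 = $39,000, so the highest qualifying income is $157,700 + $39,000 = $196,700.

$196,700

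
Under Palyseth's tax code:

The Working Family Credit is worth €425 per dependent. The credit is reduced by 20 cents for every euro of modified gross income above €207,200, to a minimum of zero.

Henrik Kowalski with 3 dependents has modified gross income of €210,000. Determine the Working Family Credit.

€715

Working Family Credit: base = 3 × €425 = €1,275. 20% of the €2,800 excess over €207,200 is €560; credit = €1,275 − €560 = €715.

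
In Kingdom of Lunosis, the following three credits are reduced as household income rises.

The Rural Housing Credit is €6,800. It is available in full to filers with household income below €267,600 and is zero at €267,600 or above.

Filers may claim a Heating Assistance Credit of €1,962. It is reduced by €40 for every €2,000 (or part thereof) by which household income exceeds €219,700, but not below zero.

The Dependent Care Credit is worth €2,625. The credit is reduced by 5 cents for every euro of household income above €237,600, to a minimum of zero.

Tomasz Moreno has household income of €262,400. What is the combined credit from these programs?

€9,267

Rural Housing Credit: €262,400 is below the €267,600 cutoff, so the full €6,800 applies.
Heating Assistance Credit: income exceeds €219,700 by €42,700, which is 22 full-or-partial €2,000 increments; reduction = 22 × €40 = €880, leaving €1,082.
Dependent Care Credit: 5% of the €24,800 excess over €237,600 is €1,240; credit = €2,625 − €1,240 = €1,385.
Total: €6,800 + €1,082 + €1,385 = €9,267.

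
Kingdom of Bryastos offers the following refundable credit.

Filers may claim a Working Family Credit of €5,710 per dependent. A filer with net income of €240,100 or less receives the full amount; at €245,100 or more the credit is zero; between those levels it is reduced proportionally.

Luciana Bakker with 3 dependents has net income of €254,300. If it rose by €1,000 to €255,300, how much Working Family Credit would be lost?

€0

At €254,300 — base = 3 × €5,710 = €17,130. €254,300 is at or above €245,100, so the credit is €0.
At €255,300 — base = 3 × €5,710 = €17,130. €255,300 is at or above €245,100, so the credit is €0.
Lost: €0 − €0 = €0.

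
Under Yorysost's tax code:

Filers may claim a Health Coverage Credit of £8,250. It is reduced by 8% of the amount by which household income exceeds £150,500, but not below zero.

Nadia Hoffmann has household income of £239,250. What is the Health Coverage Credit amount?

£1,150

Health Coverage Credit: 8% of the £88,750 excess over £150,500 is £7,100; credit = £8,250 − £7,100 = £1,150.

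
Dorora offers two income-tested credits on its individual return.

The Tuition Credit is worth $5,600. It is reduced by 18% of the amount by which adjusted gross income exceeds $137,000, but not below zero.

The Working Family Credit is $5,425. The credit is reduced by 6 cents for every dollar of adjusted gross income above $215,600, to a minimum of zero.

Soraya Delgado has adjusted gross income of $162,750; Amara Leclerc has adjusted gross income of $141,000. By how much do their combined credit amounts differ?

$3,915

Soraya ($162,750): Tuition Credit: 18% of the $25,750 excess over $137,000 is $4,635; credit = $5,600 − $4,635 = $965. Working Family Credit: $162,750 is at or below the $215,600 threshold, so the full $5,425 applies. total $965 + $5,425 = $6,390
Amara ($141,000): Tuition Credit: 18% of the $4,000 excess over $137,000 is $720; credit = $5,600 − $720 = $4,880. Working Family Credit: $141,000 is at or below the $215,600 threshold, so the full $5,425 applies. total $4,880 + $5,425 = $10,305
Difference: |$6,390 − $10,305| = $3,915.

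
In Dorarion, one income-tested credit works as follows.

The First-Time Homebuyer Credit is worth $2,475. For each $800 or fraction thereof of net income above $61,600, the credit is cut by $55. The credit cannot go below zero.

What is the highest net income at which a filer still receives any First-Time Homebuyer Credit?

$96,800

After 44 increments the reduction is 44 × $55 = $2,420, leaving $55; one more increment wipes it out. Increment 44 ends at excess 44 × $800 = $35,200, so the highest qualifying income is $61,600 + $35,200 = $96,800.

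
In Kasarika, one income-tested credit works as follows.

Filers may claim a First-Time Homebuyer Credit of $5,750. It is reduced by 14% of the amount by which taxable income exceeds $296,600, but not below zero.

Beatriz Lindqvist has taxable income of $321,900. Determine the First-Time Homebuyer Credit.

First-Time Homebuyer Credit: 14% of the $25,300 excess over $296,600 is $3,542; credit = $5,750 − $3,542 = $2,208.

$2,208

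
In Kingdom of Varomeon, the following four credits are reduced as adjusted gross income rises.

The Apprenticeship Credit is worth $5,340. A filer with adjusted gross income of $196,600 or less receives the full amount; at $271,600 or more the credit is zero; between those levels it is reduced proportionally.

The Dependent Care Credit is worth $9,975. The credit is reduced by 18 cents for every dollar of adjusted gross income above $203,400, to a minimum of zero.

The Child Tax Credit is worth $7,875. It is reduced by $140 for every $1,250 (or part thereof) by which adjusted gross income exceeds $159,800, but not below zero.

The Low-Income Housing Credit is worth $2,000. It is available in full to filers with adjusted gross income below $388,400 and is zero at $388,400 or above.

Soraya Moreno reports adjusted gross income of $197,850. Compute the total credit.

Apprenticeship Credit: $197,850 is $1,250 into a $75,000 phase-out range, leaving 73,750/75,000 of the credit: $5,340 × 73,750/75,000 = $5,251.
Dependent Care Credit: $197,850 is at or below the $203,400 threshold, so the full $9,975 applies.
Child Tax Credit: income exceeds $159,800 by $38,050, which is 31 full-or-partial $1,250 increments; reduction = 31 × $140 = $4,340, leaving $3,535.
Low-Income Housing Credit: $197,850 is below the $388,400 cutoff, so the full $2,000 applies.
Total: $5,251 + $9,975 + $3,535 + $2,000 = $20,761.

$20,761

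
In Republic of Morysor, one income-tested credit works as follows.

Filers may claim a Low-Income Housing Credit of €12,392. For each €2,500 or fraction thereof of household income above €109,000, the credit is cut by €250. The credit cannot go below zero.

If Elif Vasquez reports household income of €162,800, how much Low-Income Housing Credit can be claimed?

€6,892

Low-Income Housing Credit: income exceeds €109,000 by €53,800, which is 22 full-or-partial €2,500 increments; reduction = 22 × €250 = €5,500, leaving €6,892.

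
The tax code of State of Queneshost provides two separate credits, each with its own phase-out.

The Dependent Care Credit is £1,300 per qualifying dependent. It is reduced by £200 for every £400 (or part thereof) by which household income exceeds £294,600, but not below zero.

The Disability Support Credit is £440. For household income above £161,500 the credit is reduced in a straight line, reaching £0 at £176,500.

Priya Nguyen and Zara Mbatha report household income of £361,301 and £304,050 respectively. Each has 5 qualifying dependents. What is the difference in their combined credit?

Priya (£361,301): Dependent Care Credit: base = 5 × £1,300 = £6,500. income exceeds £294,600 by £66,701 → 167 increments × £200 = £33,400 ≥ base, so the credit is £0. Disability Support Credit: £361,301 is at or above £176,500, so the credit is £0. total £0 + £0 = £0
Zara (£304,050): Dependent Care Credit: base = 5 × £1,300 = £6,500. income exceeds £294,600 by £9,450, which is 24 full-or-partial £400 increments; reduction = 24 × £200 = £4,800, leaving £1,700. Disability Support Credit: £304,050 is at or above £176,500, so the credit is £0. total £1,700 + £0 = £1,700
Difference: |£0 − £1,700| = £1,700.

£1,700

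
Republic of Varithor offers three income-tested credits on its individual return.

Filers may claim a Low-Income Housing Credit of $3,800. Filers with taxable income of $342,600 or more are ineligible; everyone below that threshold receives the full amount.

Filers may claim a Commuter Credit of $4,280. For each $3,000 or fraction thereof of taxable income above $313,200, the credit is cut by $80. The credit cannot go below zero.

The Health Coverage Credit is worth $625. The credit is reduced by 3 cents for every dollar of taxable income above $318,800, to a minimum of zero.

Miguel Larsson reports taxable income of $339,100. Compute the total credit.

Low-Income Housing Credit: $339,100 is below the $342,600 cutoff, so the full $3,800 applies.
Commuter Credit: income exceeds $313,200 by $25,900, which is 9 full-or-partial $3,000 increments; reduction = 9 × $80 = $720, leaving $3,560.
Health Coverage Credit: 3% of the $20,300 excess over $318,800 is $609; credit = $625 − $609 = $16.
Total: $3,800 + $3,560 + $16 = $7,376.

$7,376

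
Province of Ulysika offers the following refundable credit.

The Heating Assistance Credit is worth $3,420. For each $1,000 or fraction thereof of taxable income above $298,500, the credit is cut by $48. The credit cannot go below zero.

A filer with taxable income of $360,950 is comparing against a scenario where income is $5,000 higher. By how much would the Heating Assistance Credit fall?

At $360,950 — income exceeds $298,500 by $62,450, which is 63 full-or-partial $1,000 increments; reduction = 63 × $48 = $3,024, leaving $396.
At $365,950 — income exceeds $298,500 by $67,450, which is 68 full-or-partial $1,000 increments; reduction = 68 × $48 = $3,264, leaving $156.
Lost: $396 − $156 = $240.

$240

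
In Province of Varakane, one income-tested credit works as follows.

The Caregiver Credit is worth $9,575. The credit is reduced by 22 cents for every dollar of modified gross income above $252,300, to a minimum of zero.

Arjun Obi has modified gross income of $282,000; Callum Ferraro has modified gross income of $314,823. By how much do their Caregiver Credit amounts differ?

Arjun ($282,000): Caregiver Credit: 22% of the $29,700 excess over $252,300 is $6,534; credit = $9,575 − $6,534 = $3,041.
Callum ($314,823): Caregiver Credit: 22% of the $62,523 excess over $252,300 is $13,755.06 ≥ base, so the credit is $0.
Difference: |$3,041 − $0| = $3,041.

$3,041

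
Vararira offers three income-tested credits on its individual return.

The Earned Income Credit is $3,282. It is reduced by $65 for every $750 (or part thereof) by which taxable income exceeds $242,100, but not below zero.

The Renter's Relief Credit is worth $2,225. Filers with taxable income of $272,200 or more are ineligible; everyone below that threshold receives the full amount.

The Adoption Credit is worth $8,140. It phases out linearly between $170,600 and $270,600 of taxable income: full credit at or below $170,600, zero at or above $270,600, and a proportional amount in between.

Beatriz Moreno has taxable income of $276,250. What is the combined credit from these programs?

Earned Income Credit: income exceeds $242,100 by $34,150, which is 46 full-or-partial $750 increments; reduction = 46 × $65 = $2,990, leaving $292.
Renter's Relief Credit: $276,250 meets or exceeds the $272,200 cutoff, so the credit is $0.
Adoption Credit: $276,250 is at or above $270,600, so the credit is $0.
Total: $292 + $0 + $0 = $292.

$292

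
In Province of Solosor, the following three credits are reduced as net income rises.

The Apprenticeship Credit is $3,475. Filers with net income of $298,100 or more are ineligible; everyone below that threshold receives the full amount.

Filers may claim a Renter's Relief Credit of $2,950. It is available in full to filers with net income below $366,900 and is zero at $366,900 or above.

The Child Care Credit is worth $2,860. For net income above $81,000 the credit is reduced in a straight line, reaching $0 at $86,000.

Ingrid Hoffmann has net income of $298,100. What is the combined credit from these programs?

$2,950

Apprenticeship Credit: $298,100 meets or exceeds the $298,100 cutoff, so the credit is $0.
Renter's Relief Credit: $298,100 is below the $366,900 cutoff, so the full $2,950 applies.
Child Care Credit: $298,100 is at or above $86,000, so the credit is $0.
Total: $0 + $2,950 + $0 = $2,950.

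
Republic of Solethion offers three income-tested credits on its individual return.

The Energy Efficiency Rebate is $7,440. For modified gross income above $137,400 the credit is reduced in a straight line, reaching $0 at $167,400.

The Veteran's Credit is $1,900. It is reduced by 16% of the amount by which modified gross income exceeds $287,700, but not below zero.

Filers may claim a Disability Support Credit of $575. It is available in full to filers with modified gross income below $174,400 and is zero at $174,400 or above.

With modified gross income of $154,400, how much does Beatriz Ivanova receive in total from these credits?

$5,699

Energy Efficiency Rebate: $154,400 is $17,000 into a $30,000 phase-out range, leaving 13,000/30,000 of the credit: $7,440 × 13,000/30,000 = $3,224.
Veteran's Credit: $154,400 is at or below the $287,700 threshold, so the full $1,900 applies.
Disability Support Credit: $154,400 is below the $174,400 cutoff, so the full $575 applies.
Total: $3,224 + $1,900 + $575 = $5,699.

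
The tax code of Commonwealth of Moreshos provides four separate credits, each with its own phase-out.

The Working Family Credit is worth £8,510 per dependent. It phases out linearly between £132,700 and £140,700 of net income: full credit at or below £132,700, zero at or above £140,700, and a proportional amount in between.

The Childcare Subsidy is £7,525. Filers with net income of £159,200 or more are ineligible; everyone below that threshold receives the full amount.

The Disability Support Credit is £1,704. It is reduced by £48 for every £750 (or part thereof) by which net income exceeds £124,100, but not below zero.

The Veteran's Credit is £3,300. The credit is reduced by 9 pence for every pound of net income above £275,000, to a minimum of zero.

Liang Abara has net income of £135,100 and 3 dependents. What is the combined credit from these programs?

£29,680

Working Family Credit: base = 3 × £8,510 = £25,530. £135,100 is £2,400 into a £8,000 phase-out range, leaving 5,600/8,000 of the credit: £25,530 × 5,600/8,000 = £17,871.
Childcare Subsidy: £135,100 is below the £159,200 cutoff, so the full £7,525 applies.
Disability Support Credit: income exceeds £124,100 by £11,000, which is 15 full-or-partial £750 increments; reduction = 15 × £48 = £720, leaving £984.
Veteran's Credit: £135,100 is at or below the £275,000 threshold, so the full £3,300 applies.
Total: £17,871 + £7,525 + £984 + £3,300 = £29,680.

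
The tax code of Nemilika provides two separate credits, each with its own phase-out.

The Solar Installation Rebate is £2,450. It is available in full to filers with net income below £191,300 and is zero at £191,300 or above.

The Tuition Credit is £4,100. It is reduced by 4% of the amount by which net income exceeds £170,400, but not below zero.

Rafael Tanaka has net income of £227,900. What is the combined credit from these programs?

£1,800

Solar Installation Rebate: £227,900 meets or exceeds the £191,300 cutoff, so the credit is £0.
Tuition Credit: 4% of the £57,500 excess over £170,400 is £2,300; credit = £4,100 − £2,300 = £1,800.
Total: £0 + £1,800 = £1,800.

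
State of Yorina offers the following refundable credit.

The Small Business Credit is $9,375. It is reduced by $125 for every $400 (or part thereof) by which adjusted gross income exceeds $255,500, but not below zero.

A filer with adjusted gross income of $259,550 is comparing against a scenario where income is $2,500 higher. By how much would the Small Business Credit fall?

$750

At $259,550 — income exceeds $255,500 by $4,050, which is 11 full-or-partial $400 increments; reduction = 11 × $125 = $1,375, leaving $8,000.
At $262,050 — income exceeds $255,500 by $6,550, which is 17 full-or-partial $400 increments; reduction = 17 × $125 = $2,125, leaving $7,250.
Lost: $8,000 − $7,250 = $750.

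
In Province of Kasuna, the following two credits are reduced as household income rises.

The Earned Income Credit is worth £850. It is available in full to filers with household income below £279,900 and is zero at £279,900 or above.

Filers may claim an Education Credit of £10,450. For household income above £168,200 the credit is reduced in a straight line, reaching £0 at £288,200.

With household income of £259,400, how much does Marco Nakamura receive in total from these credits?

£3,358

Earned Income Credit: £259,400 is below the £279,900 cutoff, so the full £850 applies.
Education Credit: £259,400 is £91,200 into a £120,000 phase-out range, leaving 28,800/120,000 of the credit: £10,450 × 28,800/120,000 = £2,508.
Total: £850 + £2,508 = £3,358.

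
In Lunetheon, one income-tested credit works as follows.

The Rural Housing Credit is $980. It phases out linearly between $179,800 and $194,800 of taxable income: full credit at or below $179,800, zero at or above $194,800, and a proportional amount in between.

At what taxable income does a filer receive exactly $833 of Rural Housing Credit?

$833 is 833/980 of the full $980, so 147/980 of the $15,000 range has been used: income = $179,800 + $15,000 × 147/980 = $182,050.

$182,050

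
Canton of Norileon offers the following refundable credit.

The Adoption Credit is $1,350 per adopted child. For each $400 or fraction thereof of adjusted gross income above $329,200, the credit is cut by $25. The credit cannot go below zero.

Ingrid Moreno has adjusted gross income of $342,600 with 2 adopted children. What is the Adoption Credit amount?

Adoption Credit: base = 2 × $1,350 = $2,700. income exceeds $329,200 by $13,400, which is 34 full-or-partial $400 increments; reduction = 34 × $25 = $850, leaving $1,850.

$1,850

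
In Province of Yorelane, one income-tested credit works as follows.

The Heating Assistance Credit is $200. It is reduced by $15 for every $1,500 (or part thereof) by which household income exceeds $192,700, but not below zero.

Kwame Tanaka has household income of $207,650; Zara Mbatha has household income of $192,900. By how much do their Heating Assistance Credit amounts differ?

Kwame ($207,650): Heating Assistance Credit: income exceeds $192,700 by $14,950, which is 10 full-or-partial $1,500 increments; reduction = 10 × $15 = $150, leaving $50.
Zara ($192,900): Heating Assistance Credit: income exceeds $192,700 by $200, which is 1 full-or-partial $1,500 increment; reduction = 1 × $15 = $15, leaving $185.
Difference: |$50 − $185| = $135.

$135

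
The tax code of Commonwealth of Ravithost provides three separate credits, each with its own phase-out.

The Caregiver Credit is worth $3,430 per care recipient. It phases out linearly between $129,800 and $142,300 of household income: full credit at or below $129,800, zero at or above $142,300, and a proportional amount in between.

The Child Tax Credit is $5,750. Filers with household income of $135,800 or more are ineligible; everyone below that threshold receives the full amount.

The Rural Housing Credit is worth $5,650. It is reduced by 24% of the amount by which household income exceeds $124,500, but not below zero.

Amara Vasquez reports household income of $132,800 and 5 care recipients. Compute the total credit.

$22,442

Caregiver Credit: base = 5 × $3,430 = $17,150. $132,800 is $3,000 into a $12,500 phase-out range, leaving 9,500/12,500 of the credit: $17,150 × 9,500/12,500 = $13,034.
Child Tax Credit: $132,800 is below the $135,800 cutoff, so the full $5,750 applies.
Rural Housing Credit: 24% of the $8,300 excess over $124,500 is $1,992; credit = $5,650 − $1,992 = $3,658.
Total: $13,034 + $5,750 + $3,658 = $22,442.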